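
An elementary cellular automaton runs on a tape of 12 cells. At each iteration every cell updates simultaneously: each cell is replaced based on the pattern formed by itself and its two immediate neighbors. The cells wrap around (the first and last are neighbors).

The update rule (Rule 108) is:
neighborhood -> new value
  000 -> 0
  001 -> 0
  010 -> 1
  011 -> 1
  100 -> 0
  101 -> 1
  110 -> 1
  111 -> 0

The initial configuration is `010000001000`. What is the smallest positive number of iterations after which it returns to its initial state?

010000001000

1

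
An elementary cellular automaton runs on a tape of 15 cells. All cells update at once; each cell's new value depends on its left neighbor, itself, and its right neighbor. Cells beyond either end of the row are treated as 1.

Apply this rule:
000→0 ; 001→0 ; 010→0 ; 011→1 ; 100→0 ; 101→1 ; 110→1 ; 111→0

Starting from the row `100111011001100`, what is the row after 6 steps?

100101111001100
100011001001100
100011000001100
100011000001100  (fixed point — unchanged through step 6)

100011000001100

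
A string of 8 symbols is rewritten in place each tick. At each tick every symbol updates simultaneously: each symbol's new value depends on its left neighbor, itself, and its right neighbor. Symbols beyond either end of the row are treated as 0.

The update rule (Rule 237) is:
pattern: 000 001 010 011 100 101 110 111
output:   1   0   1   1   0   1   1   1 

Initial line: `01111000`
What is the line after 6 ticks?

01111111

01111011
01111111
01111111  (fixed point — unchanged through tick 6)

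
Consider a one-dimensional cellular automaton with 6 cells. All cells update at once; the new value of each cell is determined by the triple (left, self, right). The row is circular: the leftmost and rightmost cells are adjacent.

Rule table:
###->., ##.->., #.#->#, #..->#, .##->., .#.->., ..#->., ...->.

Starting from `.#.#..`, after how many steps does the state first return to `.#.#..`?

..#.#.
...#.#
#...#.
.#...#
#.#...
.#.#..

6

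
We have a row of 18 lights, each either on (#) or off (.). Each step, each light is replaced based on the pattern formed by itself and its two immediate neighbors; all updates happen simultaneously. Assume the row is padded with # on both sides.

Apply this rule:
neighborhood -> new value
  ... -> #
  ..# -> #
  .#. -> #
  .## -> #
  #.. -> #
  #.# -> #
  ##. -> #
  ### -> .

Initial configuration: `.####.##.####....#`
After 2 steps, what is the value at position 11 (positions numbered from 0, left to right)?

##..######..######
.####....####.....
position 11 holds #

#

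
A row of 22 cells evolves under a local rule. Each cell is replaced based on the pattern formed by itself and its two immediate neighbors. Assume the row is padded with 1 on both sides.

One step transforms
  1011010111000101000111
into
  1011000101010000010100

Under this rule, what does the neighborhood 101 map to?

At position 1 the neighborhood is 101; the next row has 0 there.

0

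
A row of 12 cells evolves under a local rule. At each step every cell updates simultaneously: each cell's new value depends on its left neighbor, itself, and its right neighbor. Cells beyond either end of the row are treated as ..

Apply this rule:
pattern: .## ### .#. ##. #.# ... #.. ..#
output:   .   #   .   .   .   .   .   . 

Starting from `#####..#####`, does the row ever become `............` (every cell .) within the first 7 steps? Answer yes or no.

.###....###.
..#......#..
............
all cells are . at step 3

yes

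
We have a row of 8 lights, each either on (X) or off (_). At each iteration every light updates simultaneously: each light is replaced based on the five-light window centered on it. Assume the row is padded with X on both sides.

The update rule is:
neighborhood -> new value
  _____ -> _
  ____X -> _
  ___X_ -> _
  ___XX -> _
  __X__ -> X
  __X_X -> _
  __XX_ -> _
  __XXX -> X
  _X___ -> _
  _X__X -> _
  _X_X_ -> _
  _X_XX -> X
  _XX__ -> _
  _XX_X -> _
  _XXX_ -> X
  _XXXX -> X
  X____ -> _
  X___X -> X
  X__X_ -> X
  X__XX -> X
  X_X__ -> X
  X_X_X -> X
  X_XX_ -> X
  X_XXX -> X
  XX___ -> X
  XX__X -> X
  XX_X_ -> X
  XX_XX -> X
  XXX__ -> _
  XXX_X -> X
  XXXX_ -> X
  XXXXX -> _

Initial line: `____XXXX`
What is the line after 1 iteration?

X___XX__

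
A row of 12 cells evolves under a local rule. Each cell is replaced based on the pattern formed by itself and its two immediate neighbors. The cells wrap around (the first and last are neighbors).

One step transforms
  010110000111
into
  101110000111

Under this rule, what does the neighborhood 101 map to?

At position 0 the neighborhood is 101; the next row has 1 there.

1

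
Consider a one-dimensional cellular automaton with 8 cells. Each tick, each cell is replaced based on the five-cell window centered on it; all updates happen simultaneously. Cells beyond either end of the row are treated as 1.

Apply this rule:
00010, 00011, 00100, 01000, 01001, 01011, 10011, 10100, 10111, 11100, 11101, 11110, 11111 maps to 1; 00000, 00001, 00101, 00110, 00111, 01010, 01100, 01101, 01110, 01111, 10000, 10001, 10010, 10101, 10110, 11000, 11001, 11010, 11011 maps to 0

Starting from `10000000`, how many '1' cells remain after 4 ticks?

10000001
10000010
10000101
10001011
count of 1: 4

4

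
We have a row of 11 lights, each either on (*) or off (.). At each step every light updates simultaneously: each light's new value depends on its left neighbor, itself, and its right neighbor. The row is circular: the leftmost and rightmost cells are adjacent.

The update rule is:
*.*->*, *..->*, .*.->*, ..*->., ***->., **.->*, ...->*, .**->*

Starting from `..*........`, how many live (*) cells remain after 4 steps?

*.*********
***........
*.********.
***......**
count of *: 5

5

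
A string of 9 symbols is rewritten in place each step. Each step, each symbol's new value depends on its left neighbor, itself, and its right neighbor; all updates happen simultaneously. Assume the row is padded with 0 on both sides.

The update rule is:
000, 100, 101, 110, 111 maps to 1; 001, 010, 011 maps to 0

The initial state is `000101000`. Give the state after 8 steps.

110010111
011001011
001100101
100110010
010011001
001001100
100100111
010010011

010010011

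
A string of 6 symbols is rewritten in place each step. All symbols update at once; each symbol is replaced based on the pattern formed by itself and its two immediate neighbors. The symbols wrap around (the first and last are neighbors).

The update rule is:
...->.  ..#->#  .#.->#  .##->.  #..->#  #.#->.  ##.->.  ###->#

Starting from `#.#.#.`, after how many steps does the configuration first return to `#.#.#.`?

#.#.#.

1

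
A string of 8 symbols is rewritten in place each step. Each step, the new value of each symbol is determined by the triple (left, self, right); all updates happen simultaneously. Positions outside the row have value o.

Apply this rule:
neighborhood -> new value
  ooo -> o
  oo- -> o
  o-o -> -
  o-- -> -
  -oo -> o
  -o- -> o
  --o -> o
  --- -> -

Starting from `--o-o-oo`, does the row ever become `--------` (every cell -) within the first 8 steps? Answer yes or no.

no

-oo-o-oo
-oo-o-oo  (fixed point — unchanged through step 8)
step 8 is -oo-o-oo, still not uniform -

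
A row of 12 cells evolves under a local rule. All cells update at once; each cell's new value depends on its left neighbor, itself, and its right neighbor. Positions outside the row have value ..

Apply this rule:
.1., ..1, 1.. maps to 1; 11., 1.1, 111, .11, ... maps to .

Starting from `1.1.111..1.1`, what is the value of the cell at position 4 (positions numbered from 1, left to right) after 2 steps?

1.1....111.1
1.11..1....1
position 4 holds 1

1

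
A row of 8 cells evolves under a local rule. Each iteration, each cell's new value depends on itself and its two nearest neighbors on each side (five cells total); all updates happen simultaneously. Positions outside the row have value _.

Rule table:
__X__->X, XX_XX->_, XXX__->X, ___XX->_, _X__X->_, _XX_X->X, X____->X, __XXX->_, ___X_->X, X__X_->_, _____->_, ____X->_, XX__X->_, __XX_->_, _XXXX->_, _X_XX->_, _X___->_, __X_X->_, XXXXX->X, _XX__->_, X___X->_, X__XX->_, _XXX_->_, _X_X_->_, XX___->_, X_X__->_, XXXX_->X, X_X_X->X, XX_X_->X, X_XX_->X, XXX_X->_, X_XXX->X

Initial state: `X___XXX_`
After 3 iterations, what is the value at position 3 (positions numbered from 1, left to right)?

X_____X_
X_X__XX_
________
position 3 holds _

_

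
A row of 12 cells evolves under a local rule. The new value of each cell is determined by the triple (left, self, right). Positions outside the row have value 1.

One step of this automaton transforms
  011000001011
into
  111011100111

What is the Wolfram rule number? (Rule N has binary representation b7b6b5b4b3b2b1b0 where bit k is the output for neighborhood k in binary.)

233

position 11: 111 → 1  (bit 7 = 1)
position 2: 110 → 1  (bit 6 = 1)
position 0: 101 → 1  (bit 5 = 1)
position 3: 100 → 0  (bit 4 = 0)
position 1: 011 → 1  (bit 3 = 1)
position 8: 010 → 0  (bit 2 = 0)
position 7: 001 → 0  (bit 1 = 0)
position 4: 000 → 1  (bit 0 = 1)
bits b7..b0 = 11101001 = 233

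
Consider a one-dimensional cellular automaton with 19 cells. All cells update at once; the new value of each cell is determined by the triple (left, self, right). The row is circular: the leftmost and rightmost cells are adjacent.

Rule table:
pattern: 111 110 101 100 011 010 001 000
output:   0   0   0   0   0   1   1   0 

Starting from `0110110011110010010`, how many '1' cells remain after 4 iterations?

4

iteration 1: 1000000100000110110
iteration 2: 1000001100001000000
iteration 3: 1000010000011000001
iteration 4: 0000110000100000010
count of 1: 4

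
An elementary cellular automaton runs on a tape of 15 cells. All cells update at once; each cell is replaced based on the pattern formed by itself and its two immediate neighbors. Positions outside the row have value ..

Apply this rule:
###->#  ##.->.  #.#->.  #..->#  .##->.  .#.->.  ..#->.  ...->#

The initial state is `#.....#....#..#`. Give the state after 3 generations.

#.....#....#...

.####..###..#..
..##.#..#.#..##
#.....#....#...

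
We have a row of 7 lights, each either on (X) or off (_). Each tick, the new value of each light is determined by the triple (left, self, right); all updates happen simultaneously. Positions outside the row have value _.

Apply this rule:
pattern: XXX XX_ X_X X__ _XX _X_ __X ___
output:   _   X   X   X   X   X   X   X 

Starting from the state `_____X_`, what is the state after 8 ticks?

X_____X

XXXXXXX
X_____X
XXXXXXX  (repeats tick 1; period 2)
tick 8: X_____X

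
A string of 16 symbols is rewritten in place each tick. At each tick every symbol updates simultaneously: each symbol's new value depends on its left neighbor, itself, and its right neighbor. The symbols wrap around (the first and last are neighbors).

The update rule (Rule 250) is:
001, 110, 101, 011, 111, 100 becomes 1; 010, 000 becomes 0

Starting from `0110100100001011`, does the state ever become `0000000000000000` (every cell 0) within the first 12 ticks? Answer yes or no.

no

1111011010010111
1111111101101111
1111111111111111
1111111111111111  (fixed point — unchanged through tick 12)
tick 12 is 1111111111111111, still not uniform 0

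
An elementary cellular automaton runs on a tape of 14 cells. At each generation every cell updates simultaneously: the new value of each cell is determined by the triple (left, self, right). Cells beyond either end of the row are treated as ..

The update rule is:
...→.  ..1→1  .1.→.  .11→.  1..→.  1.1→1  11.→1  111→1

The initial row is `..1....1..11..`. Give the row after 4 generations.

...1..1.1.....

.1....1..1.1..
1....1..1.1...
....1..1.1....
...1..1.1.....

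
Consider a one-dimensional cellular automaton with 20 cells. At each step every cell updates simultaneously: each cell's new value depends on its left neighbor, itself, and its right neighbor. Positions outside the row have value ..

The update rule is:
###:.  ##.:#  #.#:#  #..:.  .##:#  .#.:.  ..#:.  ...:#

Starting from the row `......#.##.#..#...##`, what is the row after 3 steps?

..#........##.#..#.#

#####..####.....#.##
#...#..#..#.###..###
..#........##.#..#.#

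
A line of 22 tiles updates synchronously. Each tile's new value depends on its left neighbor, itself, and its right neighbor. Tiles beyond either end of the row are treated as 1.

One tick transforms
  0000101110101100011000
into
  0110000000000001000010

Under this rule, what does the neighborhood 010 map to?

0

At position 4 the neighborhood is 010; the next row has 0 there.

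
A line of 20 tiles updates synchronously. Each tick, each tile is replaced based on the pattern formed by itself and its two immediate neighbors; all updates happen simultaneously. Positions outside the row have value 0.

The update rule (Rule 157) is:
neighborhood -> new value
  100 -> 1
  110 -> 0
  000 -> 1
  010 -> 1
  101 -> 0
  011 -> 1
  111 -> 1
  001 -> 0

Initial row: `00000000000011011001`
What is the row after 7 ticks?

11111010101010010101

11111111111010010101
11111111110011010101
11111111101010010101
11111111001011010101
11111110101010010101
11111100101011010101
11111010101010010101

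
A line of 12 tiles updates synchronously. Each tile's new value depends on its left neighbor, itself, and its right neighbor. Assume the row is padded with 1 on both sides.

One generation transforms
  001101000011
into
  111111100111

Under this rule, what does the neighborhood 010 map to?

1

At position 5 the neighborhood is 010; the next row has 1 there.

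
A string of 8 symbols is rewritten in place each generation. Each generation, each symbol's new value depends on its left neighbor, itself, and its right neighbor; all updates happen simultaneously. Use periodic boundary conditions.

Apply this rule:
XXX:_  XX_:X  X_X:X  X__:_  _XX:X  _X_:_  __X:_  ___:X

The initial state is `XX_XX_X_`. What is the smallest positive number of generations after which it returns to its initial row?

XXXXXX_X
_____XXX
_XXX_X_X
XX_XX_X_

4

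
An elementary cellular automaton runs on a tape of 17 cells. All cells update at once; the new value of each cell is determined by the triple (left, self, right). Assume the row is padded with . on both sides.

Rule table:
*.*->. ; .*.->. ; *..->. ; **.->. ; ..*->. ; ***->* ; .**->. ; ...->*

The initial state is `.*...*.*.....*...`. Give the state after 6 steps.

step 1: ...*.....***...**
step 2: **...***..*..*...
step 3: ...*..*........**
step 4: **......******...
step 5: ...****..****..**
step 6: **..**....**.....

**..**....**.....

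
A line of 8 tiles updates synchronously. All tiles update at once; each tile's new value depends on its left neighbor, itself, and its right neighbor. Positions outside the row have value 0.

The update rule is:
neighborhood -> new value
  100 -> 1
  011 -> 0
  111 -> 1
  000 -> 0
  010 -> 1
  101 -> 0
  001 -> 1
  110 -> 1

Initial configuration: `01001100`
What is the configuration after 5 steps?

11101101

11110110
01110011
10111101
10011101
11101101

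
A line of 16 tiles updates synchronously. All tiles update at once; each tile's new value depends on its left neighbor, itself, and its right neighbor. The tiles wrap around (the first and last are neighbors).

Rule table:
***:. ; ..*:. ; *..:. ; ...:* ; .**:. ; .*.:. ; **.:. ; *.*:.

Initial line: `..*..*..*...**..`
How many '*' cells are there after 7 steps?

3

*.........*....*
..*******...**..
*.........*....*  (repeats step 1; period 2)
step 7: *.........*....*
count of *: 3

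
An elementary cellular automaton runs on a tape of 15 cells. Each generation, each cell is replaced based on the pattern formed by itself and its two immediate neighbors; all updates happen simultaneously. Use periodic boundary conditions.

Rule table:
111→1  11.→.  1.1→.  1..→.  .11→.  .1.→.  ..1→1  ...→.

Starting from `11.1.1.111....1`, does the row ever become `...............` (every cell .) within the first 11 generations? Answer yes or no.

no

1.......1....1.
.......1....1..
......1....1...
.....1....1....
....1....1.....
...1....1......
..1....1.......
.1....1........
1....1.........
....1.........1
...1.........1.
generation 11 is ...1.........1., still not uniform .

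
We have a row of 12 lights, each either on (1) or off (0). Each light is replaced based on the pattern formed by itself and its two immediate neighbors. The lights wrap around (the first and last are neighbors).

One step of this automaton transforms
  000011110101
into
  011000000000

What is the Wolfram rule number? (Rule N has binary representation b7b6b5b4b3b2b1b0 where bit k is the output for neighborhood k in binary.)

position 5: 111 → 0  (bit 7 = 0)
position 7: 110 → 0  (bit 6 = 0)
position 8: 101 → 0  (bit 5 = 0)
position 0: 100 → 0  (bit 4 = 0)
position 4: 011 → 0  (bit 3 = 0)
position 9: 010 → 0  (bit 2 = 0)
position 3: 001 → 0  (bit 1 = 0)
position 1: 000 → 1  (bit 0 = 1)
bits b7..b0 = 00000001 = 1

1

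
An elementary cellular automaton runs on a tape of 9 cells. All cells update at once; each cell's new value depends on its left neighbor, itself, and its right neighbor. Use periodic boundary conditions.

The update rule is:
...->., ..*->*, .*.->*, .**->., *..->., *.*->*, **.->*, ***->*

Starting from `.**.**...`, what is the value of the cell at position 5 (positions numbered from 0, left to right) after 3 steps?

*.**.*...
**.***..*
***.**.*.
position 5 holds *

*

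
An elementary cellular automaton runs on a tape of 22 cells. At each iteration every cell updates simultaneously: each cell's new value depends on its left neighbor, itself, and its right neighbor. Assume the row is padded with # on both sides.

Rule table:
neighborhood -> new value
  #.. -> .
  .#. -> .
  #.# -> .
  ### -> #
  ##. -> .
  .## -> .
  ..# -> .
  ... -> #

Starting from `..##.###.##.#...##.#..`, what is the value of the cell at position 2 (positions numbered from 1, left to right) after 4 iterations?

.

......#.......#.......
.####...#####...#####.
..##..#..###..#..###..
..........#.......#...
position 2 holds .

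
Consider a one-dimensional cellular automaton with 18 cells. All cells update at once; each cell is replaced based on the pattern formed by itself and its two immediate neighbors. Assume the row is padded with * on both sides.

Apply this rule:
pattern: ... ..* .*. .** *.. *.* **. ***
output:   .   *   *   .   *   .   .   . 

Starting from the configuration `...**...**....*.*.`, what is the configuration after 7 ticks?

tick 1: *.*..*.*..*..**.*.
tick 2: ..****.******...*.
tick 3: **...........*.**.
tick 4: ..*.........**....
tick 5: ****.......*..*..*
tick 6: ....*.....*******.
tick 7: *..***...*........

*..***...*........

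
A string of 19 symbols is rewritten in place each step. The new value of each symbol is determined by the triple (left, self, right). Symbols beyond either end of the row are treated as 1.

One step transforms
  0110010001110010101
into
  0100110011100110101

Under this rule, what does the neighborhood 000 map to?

At position 7 the neighborhood is 000; the next row has 0 there.

0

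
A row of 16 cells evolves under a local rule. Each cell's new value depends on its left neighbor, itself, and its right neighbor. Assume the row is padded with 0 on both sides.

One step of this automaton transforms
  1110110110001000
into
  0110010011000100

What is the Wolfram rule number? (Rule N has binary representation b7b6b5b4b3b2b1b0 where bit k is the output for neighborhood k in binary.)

position 1: 111 → 1  (bit 7 = 1)
position 2: 110 → 1  (bit 6 = 1)
position 3: 101 → 0  (bit 5 = 0)
position 9: 100 → 1  (bit 4 = 1)
position 0: 011 → 0  (bit 3 = 0)
position 12: 010 → 0  (bit 2 = 0)
position 11: 001 → 0  (bit 1 = 0)
position 10: 000 → 0  (bit 0 = 0)
bits b7..b0 = 11010000 = 208

208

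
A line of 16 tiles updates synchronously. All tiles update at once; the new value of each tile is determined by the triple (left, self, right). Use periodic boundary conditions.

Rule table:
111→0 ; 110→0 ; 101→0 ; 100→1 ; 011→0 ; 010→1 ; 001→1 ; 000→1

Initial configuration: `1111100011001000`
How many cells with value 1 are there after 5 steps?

0000011100111111
1111100011000000
0000011100111111  (repeats step 1; period 2)
step 5: 0000011100111111
count of 1: 9

9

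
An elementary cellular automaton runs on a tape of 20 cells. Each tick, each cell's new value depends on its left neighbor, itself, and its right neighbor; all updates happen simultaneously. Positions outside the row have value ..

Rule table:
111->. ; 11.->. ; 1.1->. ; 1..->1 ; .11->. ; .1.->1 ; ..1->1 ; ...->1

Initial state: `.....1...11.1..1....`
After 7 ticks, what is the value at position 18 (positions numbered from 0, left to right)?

tick 1: 111111111...11111111
tick 2: .........111........
tick 3: 111111111...11111111  (repeats tick 1; period 2)
tick 7: 111111111...11111111
position 18 holds 1

1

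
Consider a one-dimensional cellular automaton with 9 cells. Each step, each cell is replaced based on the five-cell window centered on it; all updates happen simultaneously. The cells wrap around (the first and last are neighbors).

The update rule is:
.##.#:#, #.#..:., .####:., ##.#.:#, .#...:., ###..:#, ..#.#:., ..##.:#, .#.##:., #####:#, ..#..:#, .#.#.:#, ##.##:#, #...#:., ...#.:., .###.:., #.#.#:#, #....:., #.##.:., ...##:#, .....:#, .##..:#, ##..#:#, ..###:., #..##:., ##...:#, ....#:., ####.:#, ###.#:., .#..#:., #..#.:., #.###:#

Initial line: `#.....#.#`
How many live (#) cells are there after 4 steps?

##.#.....
###...#.#
.###....#
.#.##....
count of #: 3

3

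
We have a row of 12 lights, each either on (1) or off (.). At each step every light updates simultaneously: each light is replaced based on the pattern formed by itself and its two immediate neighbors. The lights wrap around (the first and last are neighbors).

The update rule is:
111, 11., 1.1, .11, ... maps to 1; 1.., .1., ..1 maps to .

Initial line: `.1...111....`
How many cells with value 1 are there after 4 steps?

10

...1.111.111
.1..11111111
1...11111111
1.1.11111111
count of 1: 10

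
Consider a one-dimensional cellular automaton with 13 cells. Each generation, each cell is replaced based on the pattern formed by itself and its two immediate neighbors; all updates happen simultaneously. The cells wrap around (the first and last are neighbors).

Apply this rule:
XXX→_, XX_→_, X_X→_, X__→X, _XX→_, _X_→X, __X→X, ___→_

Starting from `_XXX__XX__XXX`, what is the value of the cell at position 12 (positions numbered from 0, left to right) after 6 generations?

____XX__XX___
___X__XX__X__
__XXXX__XXXX_
_X____XX____X
_XX__X__X__XX
___XXXXXXXX__
position 12 holds _

_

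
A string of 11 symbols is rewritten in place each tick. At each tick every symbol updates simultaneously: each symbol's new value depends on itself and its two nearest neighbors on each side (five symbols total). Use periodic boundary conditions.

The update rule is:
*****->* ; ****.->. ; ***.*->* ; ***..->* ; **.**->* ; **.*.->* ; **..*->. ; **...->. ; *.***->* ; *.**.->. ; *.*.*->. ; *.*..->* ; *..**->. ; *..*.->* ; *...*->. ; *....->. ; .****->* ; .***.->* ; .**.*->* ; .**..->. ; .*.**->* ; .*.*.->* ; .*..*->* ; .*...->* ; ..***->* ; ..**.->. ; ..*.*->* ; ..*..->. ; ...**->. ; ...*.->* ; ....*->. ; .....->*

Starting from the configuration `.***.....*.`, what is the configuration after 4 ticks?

.***..*.*.*
****.***.*.
**.******.*
*******.***

*******.***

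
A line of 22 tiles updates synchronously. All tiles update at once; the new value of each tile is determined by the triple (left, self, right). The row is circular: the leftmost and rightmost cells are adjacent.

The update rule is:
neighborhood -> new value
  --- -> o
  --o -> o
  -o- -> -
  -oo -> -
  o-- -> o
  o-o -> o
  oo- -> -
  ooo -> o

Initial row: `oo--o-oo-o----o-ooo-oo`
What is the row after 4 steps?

-o--o-oo-o-oo-o-o-o-o-

o-oo-o--o-oooo-o-o-o-o
-o--o-oo-o-oo-o-o-o-o-
o-oo-o--o-o--o-o-o-o-o
-o--o-oo-o-oo-o-o-o-o-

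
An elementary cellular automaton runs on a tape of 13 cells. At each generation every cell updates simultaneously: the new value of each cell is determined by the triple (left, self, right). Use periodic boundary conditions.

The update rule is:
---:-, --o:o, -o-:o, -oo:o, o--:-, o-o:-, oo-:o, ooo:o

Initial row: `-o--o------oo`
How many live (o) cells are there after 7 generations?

10

-o-oo-----ooo
-o-oo----oooo
-o-oo---ooooo
-o-oo--oooooo
-o-oo-ooooooo
-o-oo-ooooooo  (fixed point — unchanged through generation 7)
count of o: 10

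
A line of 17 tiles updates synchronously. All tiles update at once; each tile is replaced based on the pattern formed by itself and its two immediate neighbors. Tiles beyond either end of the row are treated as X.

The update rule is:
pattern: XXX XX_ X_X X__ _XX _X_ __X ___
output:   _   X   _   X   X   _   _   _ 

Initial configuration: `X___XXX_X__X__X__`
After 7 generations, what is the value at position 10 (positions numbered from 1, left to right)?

generation 1: XX__X_X__X__X__X_
generation 2: _XX____X__X__X___
generation 3: _XXX____X__X__X__
generation 4: _X_XX____X__X__X_
generation 5: ___XXX____X__X___
generation 6: X__X_XX____X__X__
generation 7: XX___XXX____X__X_
position 10 holds _

_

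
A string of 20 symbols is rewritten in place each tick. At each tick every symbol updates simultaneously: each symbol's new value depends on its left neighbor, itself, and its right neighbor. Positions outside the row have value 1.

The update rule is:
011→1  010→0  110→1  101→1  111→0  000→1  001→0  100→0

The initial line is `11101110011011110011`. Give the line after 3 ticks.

00011101000000111101

00111010011110010010
00101100010010000001
00011101000000111101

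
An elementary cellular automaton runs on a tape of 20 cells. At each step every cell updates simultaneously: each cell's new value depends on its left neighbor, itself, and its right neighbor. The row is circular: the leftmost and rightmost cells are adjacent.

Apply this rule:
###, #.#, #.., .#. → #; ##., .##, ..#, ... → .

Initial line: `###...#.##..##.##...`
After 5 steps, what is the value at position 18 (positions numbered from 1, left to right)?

.

step 1: .#.#..##..#...#..#..
step 2: .####...#.##..##.##.
step 3: ..##.#..##..#...#..#
step 4: #...###...#.##..##.#
step 5: .#...#.#..##..#...#.
position 18 holds .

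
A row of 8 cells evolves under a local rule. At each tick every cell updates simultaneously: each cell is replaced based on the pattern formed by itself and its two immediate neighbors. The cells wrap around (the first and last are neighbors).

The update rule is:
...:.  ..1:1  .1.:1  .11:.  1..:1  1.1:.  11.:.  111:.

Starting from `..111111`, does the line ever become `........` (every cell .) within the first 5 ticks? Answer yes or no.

no

11......
..1....1
1111..11
....11..
...1..1.
tick 5 is ...1..1., still not uniform .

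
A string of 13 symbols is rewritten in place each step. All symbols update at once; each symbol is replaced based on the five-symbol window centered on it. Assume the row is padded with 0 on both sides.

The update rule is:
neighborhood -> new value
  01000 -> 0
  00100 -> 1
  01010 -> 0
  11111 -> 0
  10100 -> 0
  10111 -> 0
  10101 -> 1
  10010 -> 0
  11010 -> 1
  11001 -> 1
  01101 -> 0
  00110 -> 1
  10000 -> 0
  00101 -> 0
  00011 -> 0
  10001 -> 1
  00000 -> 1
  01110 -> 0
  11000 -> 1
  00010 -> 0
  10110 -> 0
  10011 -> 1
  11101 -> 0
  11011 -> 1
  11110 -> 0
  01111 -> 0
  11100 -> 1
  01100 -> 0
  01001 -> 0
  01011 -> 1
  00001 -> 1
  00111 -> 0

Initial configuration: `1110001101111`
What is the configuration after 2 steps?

0011101010001
1000011000101

1000011000101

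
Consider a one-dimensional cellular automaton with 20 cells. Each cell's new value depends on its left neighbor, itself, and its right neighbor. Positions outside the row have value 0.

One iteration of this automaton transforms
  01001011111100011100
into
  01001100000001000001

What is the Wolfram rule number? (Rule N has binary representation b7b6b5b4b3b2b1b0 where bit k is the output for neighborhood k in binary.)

position 7: 111 → 0  (bit 7 = 0)
position 11: 110 → 0  (bit 6 = 0)
position 5: 101 → 1  (bit 5 = 1)
position 2: 100 → 0  (bit 4 = 0)
position 6: 011 → 0  (bit 3 = 0)
position 1: 010 → 1  (bit 2 = 1)
position 0: 001 → 0  (bit 1 = 0)
position 13: 000 → 1  (bit 0 = 1)
bits b7..b0 = 00100101 = 37

37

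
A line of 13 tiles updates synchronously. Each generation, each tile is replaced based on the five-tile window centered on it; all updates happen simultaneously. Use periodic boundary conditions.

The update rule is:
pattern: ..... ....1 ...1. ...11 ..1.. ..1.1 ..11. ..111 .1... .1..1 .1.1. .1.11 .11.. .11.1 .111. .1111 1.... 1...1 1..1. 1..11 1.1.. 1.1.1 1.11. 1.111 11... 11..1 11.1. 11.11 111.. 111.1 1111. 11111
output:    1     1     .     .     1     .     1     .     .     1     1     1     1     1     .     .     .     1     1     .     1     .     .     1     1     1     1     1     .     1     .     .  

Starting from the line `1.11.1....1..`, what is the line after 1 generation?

.1.111..1.111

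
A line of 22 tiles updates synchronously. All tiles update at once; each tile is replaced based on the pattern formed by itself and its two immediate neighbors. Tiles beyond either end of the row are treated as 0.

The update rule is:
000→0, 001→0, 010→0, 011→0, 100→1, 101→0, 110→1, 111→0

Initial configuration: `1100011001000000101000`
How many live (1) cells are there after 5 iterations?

0110001100100000000100
0011000110010000000010
0001100011001000000001
0000110001100100000000
0000011000110010000000
count of 1: 5

5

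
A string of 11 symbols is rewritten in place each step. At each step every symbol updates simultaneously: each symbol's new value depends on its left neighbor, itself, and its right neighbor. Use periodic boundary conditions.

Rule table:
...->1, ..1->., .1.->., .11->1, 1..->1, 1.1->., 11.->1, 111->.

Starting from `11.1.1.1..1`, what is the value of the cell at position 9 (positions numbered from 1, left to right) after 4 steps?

.1......1.1
..11111....
1.1...11111
1..11.1....
position 9 holds .

.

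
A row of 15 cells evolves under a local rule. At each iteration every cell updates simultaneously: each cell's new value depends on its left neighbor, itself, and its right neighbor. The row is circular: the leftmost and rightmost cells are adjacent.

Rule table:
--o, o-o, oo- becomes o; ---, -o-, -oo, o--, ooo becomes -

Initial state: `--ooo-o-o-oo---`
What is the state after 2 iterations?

-o--oo-o-o-o---
o--o-oo-o-o----

o--o-oo-o-o----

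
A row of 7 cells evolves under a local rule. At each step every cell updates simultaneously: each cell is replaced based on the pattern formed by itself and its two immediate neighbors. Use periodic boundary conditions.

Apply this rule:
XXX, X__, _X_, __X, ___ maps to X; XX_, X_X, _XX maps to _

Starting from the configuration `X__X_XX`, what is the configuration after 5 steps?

XX__X_X

step 1: _XXX__X
step 2: __X_XXX
step 3: XXX__X_
step 4: _X_XXX_
step 5: XX__X_X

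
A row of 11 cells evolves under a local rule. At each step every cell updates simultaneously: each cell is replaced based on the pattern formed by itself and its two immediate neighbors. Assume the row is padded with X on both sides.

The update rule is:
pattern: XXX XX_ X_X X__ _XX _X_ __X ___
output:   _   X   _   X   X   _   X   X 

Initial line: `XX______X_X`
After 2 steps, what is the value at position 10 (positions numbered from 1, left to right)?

X

_XXXXXXX__X
_X_____XXXX
position 10 holds X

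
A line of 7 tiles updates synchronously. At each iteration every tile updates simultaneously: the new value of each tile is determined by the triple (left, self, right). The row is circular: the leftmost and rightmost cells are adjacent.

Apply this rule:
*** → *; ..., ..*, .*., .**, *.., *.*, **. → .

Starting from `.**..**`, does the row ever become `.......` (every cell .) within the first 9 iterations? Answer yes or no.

yes

.......
all cells are . at iteration 1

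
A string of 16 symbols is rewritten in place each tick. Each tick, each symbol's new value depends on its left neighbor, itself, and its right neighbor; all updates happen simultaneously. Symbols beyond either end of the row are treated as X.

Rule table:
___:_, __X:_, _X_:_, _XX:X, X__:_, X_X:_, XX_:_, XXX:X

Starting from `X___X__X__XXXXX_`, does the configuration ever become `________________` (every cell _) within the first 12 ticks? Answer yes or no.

__________XXXX__
__________XXX___
__________XX____
__________X_____
________________
all cells are _ at tick 5

yes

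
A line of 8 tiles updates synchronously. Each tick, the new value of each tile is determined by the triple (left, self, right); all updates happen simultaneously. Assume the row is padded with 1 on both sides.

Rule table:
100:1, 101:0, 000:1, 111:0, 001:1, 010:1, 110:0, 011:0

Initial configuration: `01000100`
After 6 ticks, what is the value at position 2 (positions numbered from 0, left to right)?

01111111
00000000
11111111
00000000  (repeats tick 2; period 2)
tick 6: 00000000
position 2 holds 0

0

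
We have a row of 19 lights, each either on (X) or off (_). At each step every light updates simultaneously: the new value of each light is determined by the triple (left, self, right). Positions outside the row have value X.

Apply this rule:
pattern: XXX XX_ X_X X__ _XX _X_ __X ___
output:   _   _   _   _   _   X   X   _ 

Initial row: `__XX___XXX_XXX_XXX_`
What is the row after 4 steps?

_X____X____________
_X___XX___________X
_X__X____________X_
_X_XX___________XX_

_X_XX___________XX_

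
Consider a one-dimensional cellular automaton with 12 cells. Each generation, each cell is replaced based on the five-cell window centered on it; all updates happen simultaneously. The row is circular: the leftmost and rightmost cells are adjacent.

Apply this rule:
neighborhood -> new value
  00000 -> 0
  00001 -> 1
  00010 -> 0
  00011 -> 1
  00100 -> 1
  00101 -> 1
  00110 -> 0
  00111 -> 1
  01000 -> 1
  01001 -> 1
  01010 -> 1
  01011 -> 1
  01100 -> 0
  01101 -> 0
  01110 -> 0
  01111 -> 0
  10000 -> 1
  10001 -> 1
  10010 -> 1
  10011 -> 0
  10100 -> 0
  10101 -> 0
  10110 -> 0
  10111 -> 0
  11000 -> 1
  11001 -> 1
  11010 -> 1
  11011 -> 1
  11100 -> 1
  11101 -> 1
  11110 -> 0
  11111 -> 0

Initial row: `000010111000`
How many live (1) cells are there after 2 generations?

001011001110
101100101011
count of 1: 7

7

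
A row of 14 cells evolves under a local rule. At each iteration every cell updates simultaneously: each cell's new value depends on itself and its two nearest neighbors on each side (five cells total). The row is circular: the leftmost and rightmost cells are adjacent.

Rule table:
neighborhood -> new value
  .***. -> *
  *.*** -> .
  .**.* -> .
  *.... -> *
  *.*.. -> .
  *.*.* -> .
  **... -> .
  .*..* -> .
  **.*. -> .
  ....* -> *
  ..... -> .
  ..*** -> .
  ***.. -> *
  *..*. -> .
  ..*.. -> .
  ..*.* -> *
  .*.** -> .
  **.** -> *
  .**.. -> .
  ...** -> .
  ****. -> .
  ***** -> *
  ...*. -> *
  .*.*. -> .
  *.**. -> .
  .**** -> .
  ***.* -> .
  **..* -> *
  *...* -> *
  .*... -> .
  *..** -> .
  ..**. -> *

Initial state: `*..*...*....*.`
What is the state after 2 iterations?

*..*.*.*....*.

iteration 1: .....**..****.
iteration 2: *..*.*.*....*.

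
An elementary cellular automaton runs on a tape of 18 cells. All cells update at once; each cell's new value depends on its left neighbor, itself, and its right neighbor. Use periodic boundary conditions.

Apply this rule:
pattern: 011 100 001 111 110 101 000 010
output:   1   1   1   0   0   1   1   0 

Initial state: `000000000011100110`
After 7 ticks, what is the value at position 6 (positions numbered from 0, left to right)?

111111111110011101
000000000001110011
111111111111001110
100000000000111001
011111111111100111
110000000000011100
101111111111110011
position 6 holds 1

1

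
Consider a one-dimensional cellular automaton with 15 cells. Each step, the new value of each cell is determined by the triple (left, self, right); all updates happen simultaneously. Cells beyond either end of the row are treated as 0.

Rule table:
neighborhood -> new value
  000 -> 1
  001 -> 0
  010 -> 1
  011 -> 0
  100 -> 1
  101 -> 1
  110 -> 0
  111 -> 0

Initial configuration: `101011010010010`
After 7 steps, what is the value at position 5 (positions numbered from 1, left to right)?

1

111100111011011
000010000100100
111011110110111
000100001001000
110111101101111
001000010010000
101111011011111
position 5 holds 1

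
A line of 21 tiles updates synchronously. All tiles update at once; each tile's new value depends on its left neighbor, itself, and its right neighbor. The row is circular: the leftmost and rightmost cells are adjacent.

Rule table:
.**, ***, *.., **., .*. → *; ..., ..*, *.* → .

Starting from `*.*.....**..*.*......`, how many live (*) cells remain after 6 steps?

16

step 1: *.**....***.*.**.....
step 2: *.***...***.*.***....
step 3: *.****..***.*.****...
step 4: *.*****.***.*.*****..
step 5: *.*****.***.*.******.
step 6: *.*****.***.*.******.
count of *: 16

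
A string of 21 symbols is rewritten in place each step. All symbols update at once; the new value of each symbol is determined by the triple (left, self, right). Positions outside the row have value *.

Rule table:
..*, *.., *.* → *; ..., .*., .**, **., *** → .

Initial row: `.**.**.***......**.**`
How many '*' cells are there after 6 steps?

12

step 1: *..*..*...*....*..*..
step 2: .**.**.*.*.*..*.**.**
step 3: *..*..*.*.*.**.*..*..
step 4: .**.**.*.*.*..*.**.**  (repeats step 2; period 2)
step 6: .**.**.*.*.*..*.**.**
count of *: 12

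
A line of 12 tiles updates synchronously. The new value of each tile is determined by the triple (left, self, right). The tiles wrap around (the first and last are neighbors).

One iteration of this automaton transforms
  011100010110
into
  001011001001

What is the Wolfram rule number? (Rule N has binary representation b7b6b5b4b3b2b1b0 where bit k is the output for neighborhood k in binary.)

177

position 2: 111 → 1  (bit 7 = 1)
position 3: 110 → 0  (bit 6 = 0)
position 8: 101 → 1  (bit 5 = 1)
position 4: 100 → 1  (bit 4 = 1)
position 1: 011 → 0  (bit 3 = 0)
position 7: 010 → 0  (bit 2 = 0)
position 0: 001 → 0  (bit 1 = 0)
position 5: 000 → 1  (bit 0 = 1)
bits b7..b0 = 10110001 = 177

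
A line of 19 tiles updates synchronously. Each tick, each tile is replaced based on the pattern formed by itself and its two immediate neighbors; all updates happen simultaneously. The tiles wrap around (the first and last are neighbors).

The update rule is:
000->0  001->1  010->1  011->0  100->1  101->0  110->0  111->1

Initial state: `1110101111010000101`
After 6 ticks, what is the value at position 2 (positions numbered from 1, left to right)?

1100100110011001100
0011111001100110011
1101110110011001100
0000100001100110011
1001110010011001100
1110101111100110011
position 2 holds 1

1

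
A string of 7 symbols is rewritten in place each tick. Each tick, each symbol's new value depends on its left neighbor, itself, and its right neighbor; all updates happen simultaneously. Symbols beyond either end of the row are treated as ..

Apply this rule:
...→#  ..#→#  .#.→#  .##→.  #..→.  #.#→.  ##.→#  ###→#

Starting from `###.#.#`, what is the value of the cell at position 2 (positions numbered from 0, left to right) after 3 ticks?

.##.#.#
#.#.#.#
#.#.#.#
position 2 holds #

#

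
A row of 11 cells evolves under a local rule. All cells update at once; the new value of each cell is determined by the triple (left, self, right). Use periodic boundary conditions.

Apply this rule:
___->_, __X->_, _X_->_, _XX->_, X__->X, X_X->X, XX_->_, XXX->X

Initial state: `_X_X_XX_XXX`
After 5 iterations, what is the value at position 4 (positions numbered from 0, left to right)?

X

iteration 1: X_X_X__X_X_
iteration 2: _X_X_X__X_X
iteration 3: X_X_X_X__X_
iteration 4: _X_X_X_X__X
iteration 5: X_X_X_X_X__
position 4 holds X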